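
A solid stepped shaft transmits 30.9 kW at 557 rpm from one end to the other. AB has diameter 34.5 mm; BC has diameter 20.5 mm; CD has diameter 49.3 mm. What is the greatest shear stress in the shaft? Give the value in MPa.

ω = 2π·557/60 = 58.33 rad/s, so T = P/ω = 30.9×10³ / 58.33 = 529.8 N·m.
Under the same torque, τ_max = 16T/(πd³) is largest where d is smallest — segment BC (d = 20.5 mm).
τ_max = 16·529.8/(π·(0.0205)³) = 3.132×10^8 Pa.

313 MPa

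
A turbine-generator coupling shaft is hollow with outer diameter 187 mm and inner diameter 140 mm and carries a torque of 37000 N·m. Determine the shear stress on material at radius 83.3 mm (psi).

5430 psi

J = π(d_o⁴ − d_i⁴)/32 = π(0.187⁴ − 0.140⁴)/32 = 8.234×10^-5 m⁴.
Shear stress varies linearly with radius: τ = T·r/J = 37000 × 0.0833 / 8.234×10^-5 = 3.743×10^7 Pa.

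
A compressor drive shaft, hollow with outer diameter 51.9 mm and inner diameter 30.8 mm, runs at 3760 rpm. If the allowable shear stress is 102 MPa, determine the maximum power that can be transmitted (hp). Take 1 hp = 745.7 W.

J = π(d_o⁴ − d_i⁴)/32 = π(0.0519⁴ − 0.0308⁴)/32 = 6.240×10^-7 m⁴.
T_max = τ_allow·J/r = 1.02×10^8 × 6.240×10^-7 / 0.0260 = 2453 N·m.
ω = 2π·3760/60 = 393.7 rad/s, so P_max = T_max·ω = 9.657×10^5 W.

1300 hp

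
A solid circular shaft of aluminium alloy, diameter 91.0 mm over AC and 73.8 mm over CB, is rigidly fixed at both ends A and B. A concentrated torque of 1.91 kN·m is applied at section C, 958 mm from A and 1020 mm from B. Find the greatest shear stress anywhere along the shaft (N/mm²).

9.18 N/mm²

Compatibility: T_A·a/J_AC = T_B·b/J_CB with T_A + T_B = T₀.
J_AC = 6.73×10^-6 m⁴, J_CB = 2.91×10^-6 m⁴, so T_A = T₀·(J_AC/a)/((J_AC/a)+(J_CB/b)) = 1358 N·m, T_B = 551.8 N·m.
τ in each portion: τ_AC = 9.18×10^6 Pa, τ_CB = 6.99×10^6 Pa; maximum is in AC.
τ_max = T_AC·r/J = 1358·0.0455/6.73×10^-6 = 9.179×10^6 Pa.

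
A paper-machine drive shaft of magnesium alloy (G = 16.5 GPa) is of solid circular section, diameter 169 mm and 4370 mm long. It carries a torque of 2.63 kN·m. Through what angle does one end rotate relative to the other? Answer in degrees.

0.498°

J = πd⁴/32 = π(0.169)⁴/32 = 8.008×10^-5 m⁴.
θ = T·L/(G·J) = 2630 × 4.37 / (16.5×10⁹ × 8.008×10^-5) = 8.698×10^-3 rad.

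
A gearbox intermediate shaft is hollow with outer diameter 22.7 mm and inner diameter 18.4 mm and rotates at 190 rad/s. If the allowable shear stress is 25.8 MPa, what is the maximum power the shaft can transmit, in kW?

6.40 kW

J = π(d_o⁴ − d_i⁴)/32 = π(0.0227⁴ − 0.0184⁴)/32 = 1.481×10^-8 m⁴.
T_max = τ_allow·J/r = 2.58×10^7 × 1.481×10^-8 / 0.0113 = 33.68 N·m.
ω = 190 rad/s, so P_max = T_max·ω = 6398 W.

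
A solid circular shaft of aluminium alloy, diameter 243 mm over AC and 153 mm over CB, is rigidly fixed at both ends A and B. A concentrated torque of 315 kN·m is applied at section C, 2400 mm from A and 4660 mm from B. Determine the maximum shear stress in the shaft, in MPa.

103 MPa

Compatibility: T_A·a/J_AC = T_B·b/J_CB with T_A + T_B = T₀.
J_AC = 3.42×10^-4 m⁴, J_CB = 5.38×10^-5 m⁴, so T_A = T₀·(J_AC/a)/((J_AC/a)+(J_CB/b)) = 291400 N·m, T_B = 23590 N·m.
τ in each portion: τ_AC = 1.03×10^8 Pa, τ_CB = 3.35×10^7 Pa; maximum is in AC.
τ_max = T_AC·r/J = 291400·0.121/3.42×10^-4 = 1.034×10^8 Pa.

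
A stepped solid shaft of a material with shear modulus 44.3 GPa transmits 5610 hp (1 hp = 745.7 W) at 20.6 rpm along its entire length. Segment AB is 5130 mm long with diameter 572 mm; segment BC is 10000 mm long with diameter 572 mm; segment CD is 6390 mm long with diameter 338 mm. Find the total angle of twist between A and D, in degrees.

16.1°

ω = 2π·20.6/60 = 2.157 rad/s, so T = P/ω = 5610×745.7 / 2.157 = 1.939e6 N·m.
J_AB = π(0.572)⁴/32 = 0.0105 m⁴; J_BC = π(0.572)⁴/32 = 0.0105 m⁴; J_CD = π(0.338)⁴/32 = 1.28×10^-3 m⁴.
θ = (T/G)·Σ L_i/J_i = (1.939e6/44.3×10⁹)·(5.13/0.0105 + 10.0/0.0105 + 6.39/1.28×10^-3) = 0.2813 rad.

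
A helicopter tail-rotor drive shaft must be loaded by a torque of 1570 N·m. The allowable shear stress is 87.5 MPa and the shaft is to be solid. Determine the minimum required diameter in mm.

45.0 mm

For a solid shaft τ_max = 16T/(πd³), so d = (16T/(π τ_allow))^(1/3) = (16·1570/(π·8.75×10^7))^(1/3) = 0.04504 m.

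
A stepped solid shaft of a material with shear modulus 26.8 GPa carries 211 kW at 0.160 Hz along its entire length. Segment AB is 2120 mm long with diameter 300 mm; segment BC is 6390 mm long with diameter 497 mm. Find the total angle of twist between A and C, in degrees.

1.67°

ω = 2π·0.160 = 1.005 rad/s, so T = P/ω = 211×10³ / 1.005 = 209900 N·m.
J_AB = π(0.300)⁴/32 = 7.95×10^-4 m⁴; J_BC = π(0.497)⁴/32 = 5.99×10^-3 m⁴.
θ = (T/G)·Σ L_i/J_i = (209900/26.8×10⁹)·(2.12/7.95×10^-4 + 6.39/5.99×10^-3) = 0.02923 rad.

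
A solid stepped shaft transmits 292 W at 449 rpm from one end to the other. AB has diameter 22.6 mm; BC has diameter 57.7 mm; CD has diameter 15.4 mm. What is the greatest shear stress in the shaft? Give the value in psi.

ω = 2π·449/60 = 47.02 rad/s, so T = P/ω = 292 / 47.02 = 6.210 N·m.
Under the same torque, τ_max = 16T/(πd³) is largest where d is smallest — segment CD (d = 15.4 mm).
τ_max = 16·6.210/(π·(0.0154)³) = 8.660×10^6 Pa.

1260 psi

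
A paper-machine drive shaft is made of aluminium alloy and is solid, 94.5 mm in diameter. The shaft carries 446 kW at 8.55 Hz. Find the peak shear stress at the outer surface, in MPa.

50.1 MPa

ω = 2π·8.55 = 53.72 rad/s, so T = P/ω = 446×10³ / 53.72 = 8302 N·m.
J = πd⁴/32 = π(0.0945)⁴/32 = 7.829×10^-6 m⁴.
τ_max = T·r/J = 8302 × 0.0473 / 7.829×10^-6 = 5.010×10^7 Pa.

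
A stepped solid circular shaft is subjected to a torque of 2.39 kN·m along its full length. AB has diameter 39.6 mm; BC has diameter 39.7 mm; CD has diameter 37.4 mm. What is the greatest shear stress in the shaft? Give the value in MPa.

Under the same torque, τ_max = 16T/(πd³) is largest where d is smallest — segment CD (d = 37.4 mm).
τ_max = 16·2390/(π·(0.0374)³) = 2.327×10^8 Pa.

233 MPa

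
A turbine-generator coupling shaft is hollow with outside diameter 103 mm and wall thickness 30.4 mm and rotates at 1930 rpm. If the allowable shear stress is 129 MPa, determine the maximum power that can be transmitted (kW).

J = π(d_o⁴ − d_i⁴)/32 = π(0.103⁴ − 0.0422⁴)/32 = 1.074×10^-5 m⁴.
T_max = τ_allow·J/r = 1.29×10^8 × 1.074×10^-5 / 0.0515 = 26900 N·m.
ω = 2π·1930/60 = 202.1 rad/s, so P_max = T_max·ω = 5.436×10^6 W.

5440 kW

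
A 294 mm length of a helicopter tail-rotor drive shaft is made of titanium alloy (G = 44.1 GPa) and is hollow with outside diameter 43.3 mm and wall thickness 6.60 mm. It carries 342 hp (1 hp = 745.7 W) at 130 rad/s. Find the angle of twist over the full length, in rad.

ω = 130 rad/s, so T = P/ω = 342×745.7 / 130.0 = 1962 N·m.
J = π(d_o⁴ − d_i⁴)/32 = π(0.0433⁴ − 0.0301⁴)/32 = 2.645×10^-7 m⁴.
θ = T·L/(G·J) = 1962 × 0.294 / (44.1×10⁹ × 2.645×10^-7) = 0.04944 rad.

0.0494 rad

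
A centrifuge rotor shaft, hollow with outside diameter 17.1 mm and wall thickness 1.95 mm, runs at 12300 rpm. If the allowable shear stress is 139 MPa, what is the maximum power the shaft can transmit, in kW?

J = π(d_o⁴ − d_i⁴)/32 = π(0.0171⁴ − 0.0132⁴)/32 = 5.414×10^-9 m⁴.
T_max = τ_allow·J/r = 1.39×10^8 × 5.414×10^-9 / 0.00855 = 88.01 N·m.
ω = 2π·12300/60 = 1288 rad/s, so P_max = T_max·ω = 1.134×10^5 W.

113 kW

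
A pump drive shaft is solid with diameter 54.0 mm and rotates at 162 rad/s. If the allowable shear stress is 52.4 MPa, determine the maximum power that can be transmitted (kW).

262 kW

J = πd⁴/32 = π(0.0540)⁴/32 = 8.348×10^-7 m⁴.
T_max = τ_allow·J/r = 5.24×10^7 × 8.348×10^-7 / 0.0270 = 1620 N·m.
ω = 162 rad/s, so P_max = T_max·ω = 2.625×10^5 W.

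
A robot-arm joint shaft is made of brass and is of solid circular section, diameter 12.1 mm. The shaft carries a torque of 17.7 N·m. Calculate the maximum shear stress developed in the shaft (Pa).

5.09e7 Pa

J = πd⁴/32 = π(0.0121)⁴/32 = 2.104×10^-9 m⁴.
τ_max = T·r/J = 17.70 × 0.00605 / 2.104×10^-9 = 5.088×10^7 Pa.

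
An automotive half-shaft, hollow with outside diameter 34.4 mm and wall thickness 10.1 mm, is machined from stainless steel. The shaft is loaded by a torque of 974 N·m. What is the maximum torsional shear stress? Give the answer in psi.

18200 psi

J = π(d_o⁴ − d_i⁴)/32 = π(0.0344⁴ − 0.0142⁴)/32 = 1.335×10^-7 m⁴.
τ_max = T·r/J = 974.0 × 0.0172 / 1.335×10^-7 = 1.255×10^8 Pa.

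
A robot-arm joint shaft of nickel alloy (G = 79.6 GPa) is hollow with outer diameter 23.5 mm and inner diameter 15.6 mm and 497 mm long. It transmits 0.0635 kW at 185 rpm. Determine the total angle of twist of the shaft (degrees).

0.0486°

ω = 2π·185/60 = 19.37 rad/s, so T = P/ω = 0.0635×10³ / 19.37 = 3.278 N·m.
J = π(d_o⁴ − d_i⁴)/32 = π(0.0235⁴ − 0.0156⁴)/32 = 2.413×10^-8 m⁴.
θ = T·L/(G·J) = 3.278 × 0.497 / (79.6×10⁹ × 2.413×10^-8) = 8.482×10^-4 rad.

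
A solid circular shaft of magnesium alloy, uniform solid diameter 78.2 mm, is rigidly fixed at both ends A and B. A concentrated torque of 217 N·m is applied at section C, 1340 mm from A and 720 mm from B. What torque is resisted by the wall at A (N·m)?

With uniform GJ and both ends fixed, compatibility θ_AC = θ_CB gives T_A·a = T_B·b, together with T_A + T_B = T₀.
T_A = T₀·b/(a+b) = 217.0·720/2060 = 75.84 N·m; T_B = 141.2 N·m.

75.8 N·m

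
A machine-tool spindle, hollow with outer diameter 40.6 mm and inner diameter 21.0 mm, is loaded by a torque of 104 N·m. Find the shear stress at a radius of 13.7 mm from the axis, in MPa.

5.75 MPa

J = π(d_o⁴ − d_i⁴)/32 = π(0.0406⁴ − 0.0210⁴)/32 = 2.477×10^-7 m⁴.
Shear stress varies linearly with radius: τ = T·r/J = 104.0 × 0.0137 / 2.477×10^-7 = 5.753×10^6 Pa.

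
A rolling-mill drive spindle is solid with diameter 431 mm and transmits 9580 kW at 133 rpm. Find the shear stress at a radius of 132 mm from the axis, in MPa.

ω = 2π·133/60 = 13.93 rad/s, so T = P/ω = 9580×10³ / 13.93 = 687800 N·m.
J = πd⁴/32 = π(0.431)⁴/32 = 3.388×10^-3 m⁴.
Shear stress varies linearly with radius: τ = T·r/J = 687800 × 0.132 / 3.388×10^-3 = 2.680×10^7 Pa.

26.8 MPa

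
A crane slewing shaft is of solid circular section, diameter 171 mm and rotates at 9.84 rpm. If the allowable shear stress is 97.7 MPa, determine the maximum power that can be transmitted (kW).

98.8 kW

J = πd⁴/32 = π(0.171)⁴/32 = 8.394×10^-5 m⁴.
T_max = τ_allow·J/r = 9.77×10^7 × 8.394×10^-5 / 0.0855 = 95920 N·m.
ω = 2π·9.84/60 = 1.030 rad/s, so P_max = T_max·ω = 9.884×10^4 W.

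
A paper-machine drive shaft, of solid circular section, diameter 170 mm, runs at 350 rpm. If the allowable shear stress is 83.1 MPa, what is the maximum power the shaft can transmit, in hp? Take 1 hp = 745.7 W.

J = πd⁴/32 = π(0.170)⁴/32 = 8.200×10^-5 m⁴.
T_max = τ_allow·J/r = 8.31×10^7 × 8.200×10^-5 / 0.0850 = 80160 N·m.
ω = 2π·350/60 = 36.65 rad/s, so P_max = T_max·ω = 2.938×10^6 W.

3940 hp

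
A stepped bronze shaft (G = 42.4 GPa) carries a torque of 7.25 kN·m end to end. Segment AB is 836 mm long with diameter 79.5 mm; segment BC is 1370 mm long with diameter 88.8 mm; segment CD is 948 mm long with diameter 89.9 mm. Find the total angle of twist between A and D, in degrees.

5.74°

J_AB = π(0.0795)⁴/32 = 3.92×10^-6 m⁴; J_BC = π(0.0888)⁴/32 = 6.10×10^-6 m⁴; J_CD = π(0.0899)⁴/32 = 6.41×10^-6 m⁴.
θ = (T/G)·Σ L_i/J_i = (7250/42.4×10⁹)·(0.836/3.92×10^-6 + 1.37/6.10×10^-6 + 0.948/6.41×10^-6) = 0.1001 rad.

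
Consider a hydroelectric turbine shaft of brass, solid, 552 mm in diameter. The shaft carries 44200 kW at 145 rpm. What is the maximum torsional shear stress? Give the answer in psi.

12800 psi

ω = 2π·145/60 = 15.18 rad/s, so T = P/ω = 44200×10³ / 15.18 = 2.911e6 N·m.
J = πd⁴/32 = π(0.552)⁴/32 = 9.115×10^-3 m⁴.
τ_max = T·r/J = 2.911e6 × 0.276 / 9.115×10^-3 = 8.814×10^7 Pa.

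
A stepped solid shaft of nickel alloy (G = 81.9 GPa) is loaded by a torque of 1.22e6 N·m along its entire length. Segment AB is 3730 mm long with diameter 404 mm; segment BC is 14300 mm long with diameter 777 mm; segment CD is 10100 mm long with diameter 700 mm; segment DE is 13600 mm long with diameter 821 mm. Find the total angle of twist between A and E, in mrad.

38.1 mrad

J_AB = π(0.404)⁴/32 = 2.62×10^-3 m⁴; J_BC = π(0.777)⁴/32 = 0.0358 m⁴; J_CD = π(0.700)⁴/32 = 0.0236 m⁴; J_DE = π(0.821)⁴/32 = 0.0446 m⁴.
θ = (T/G)·Σ L_i/J_i = (1.220e6/81.9×10⁹)·(3.73/2.62×10^-3 + 14.3/0.0358 + 10.1/0.0236 + 13.6/0.0446) = 0.03812 rad.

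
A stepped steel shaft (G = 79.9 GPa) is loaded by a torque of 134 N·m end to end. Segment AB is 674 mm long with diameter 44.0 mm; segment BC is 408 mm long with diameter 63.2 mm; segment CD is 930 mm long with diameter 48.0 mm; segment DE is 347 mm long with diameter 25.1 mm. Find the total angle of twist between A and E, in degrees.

1.23°

J_AB = π(0.0440)⁴/32 = 3.68×10^-7 m⁴; J_BC = π(0.0632)⁴/32 = 1.57×10^-6 m⁴; J_CD = π(0.0480)⁴/32 = 5.21×10^-7 m⁴; J_DE = π(0.0251)⁴/32 = 3.90×10^-8 m⁴.
θ = (T/G)·Σ L_i/J_i = (134.0/79.9×10⁹)·(0.674/3.68×10^-7 + 0.408/1.57×10^-6 + 0.930/5.21×10^-7 + 0.347/3.90×10^-8) = 0.02144 rad.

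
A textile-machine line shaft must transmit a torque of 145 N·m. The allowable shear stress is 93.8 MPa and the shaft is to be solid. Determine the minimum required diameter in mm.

For a solid shaft τ_max = 16T/(πd³), so d = (16T/(π τ_allow))^(1/3) = (16·145.0/(π·9.38×10^7))^(1/3) = 0.01989 m.

19.9 mm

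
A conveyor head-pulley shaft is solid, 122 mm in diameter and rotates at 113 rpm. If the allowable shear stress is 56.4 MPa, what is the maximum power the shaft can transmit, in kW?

238 kW

J = πd⁴/32 = π(0.122)⁴/32 = 2.175×10^-5 m⁴.
T_max = τ_allow·J/r = 5.64×10^7 × 2.175×10^-5 / 0.0610 = 20110 N·m.
ω = 2π·113/60 = 11.83 rad/s, so P_max = T_max·ω = 2.380×10^5 W.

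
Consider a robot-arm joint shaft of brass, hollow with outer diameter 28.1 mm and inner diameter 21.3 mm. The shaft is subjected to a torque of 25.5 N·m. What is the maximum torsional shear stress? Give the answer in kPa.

J = π(d_o⁴ − d_i⁴)/32 = π(0.0281⁴ − 0.0213⁴)/32 = 4.100×10^-8 m⁴.
τ_max = T·r/J = 25.50 × 0.0140 / 4.100×10^-8 = 8.738×10^6 Pa.

8740 kPa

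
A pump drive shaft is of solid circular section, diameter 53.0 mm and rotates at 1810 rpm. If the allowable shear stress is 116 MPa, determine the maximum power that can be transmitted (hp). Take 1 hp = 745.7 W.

J = πd⁴/32 = π(0.0530)⁴/32 = 7.746×10^-7 m⁴.
T_max = τ_allow·J/r = 1.16×10^8 × 7.746×10^-7 / 0.0265 = 3391 N·m.
ω = 2π·1810/60 = 189.5 rad/s, so P_max = T_max·ω = 6.427×10^5 W.

862 hp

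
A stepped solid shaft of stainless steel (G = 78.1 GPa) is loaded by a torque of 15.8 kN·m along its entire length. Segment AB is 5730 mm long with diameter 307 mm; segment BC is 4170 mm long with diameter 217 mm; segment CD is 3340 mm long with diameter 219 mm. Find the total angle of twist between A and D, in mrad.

8.20 mrad

J_AB = π(0.307)⁴/32 = 8.72×10^-4 m⁴; J_BC = π(0.217)⁴/32 = 2.18×10^-4 m⁴; J_CD = π(0.219)⁴/32 = 2.26×10^-4 m⁴.
θ = (T/G)·Σ L_i/J_i = (15800/78.1×10⁹)·(5.73/8.72×10^-4 + 4.17/2.18×10^-4 + 3.34/2.26×10^-4) = 8.197×10^-3 rad.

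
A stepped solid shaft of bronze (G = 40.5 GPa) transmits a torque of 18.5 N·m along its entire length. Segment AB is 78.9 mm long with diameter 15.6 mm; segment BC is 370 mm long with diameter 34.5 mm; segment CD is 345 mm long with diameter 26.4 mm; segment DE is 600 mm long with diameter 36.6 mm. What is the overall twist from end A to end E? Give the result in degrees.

0.703°

J_AB = π(0.0156)⁴/32 = 5.81×10^-9 m⁴; J_BC = π(0.0345)⁴/32 = 1.39×10^-7 m⁴; J_CD = π(0.0264)⁴/32 = 4.77×10^-8 m⁴; J_DE = π(0.0366)⁴/32 = 1.76×10^-7 m⁴.
θ = (T/G)·Σ L_i/J_i = (18.50/40.5×10⁹)·(0.0789/5.81×10^-9 + 0.370/1.39×10^-7 + 0.345/4.77×10^-8 + 0.600/1.76×10^-7) = 0.01227 rad.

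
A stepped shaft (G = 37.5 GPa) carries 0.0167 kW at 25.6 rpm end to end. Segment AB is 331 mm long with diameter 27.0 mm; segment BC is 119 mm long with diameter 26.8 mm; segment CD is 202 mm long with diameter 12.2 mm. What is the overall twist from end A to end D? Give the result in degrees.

0.967°

ω = 2π·25.6/60 = 2.681 rad/s, so T = P/ω = 0.0167×10³ / 2.681 = 6.229 N·m.
J_AB = π(0.0270)⁴/32 = 5.22×10^-8 m⁴; J_BC = π(0.0268)⁴/32 = 5.06×10^-8 m⁴; J_CD = π(0.0122)⁴/32 = 2.17×10^-9 m⁴.
θ = (T/G)·Σ L_i/J_i = (6.229/37.5×10⁹)·(0.331/5.22×10^-8 + 0.119/5.06×10^-8 + 0.202/2.17×10^-9) = 0.01687 rad.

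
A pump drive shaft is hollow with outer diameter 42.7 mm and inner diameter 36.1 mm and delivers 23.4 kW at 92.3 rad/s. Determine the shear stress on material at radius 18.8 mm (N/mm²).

29.9 N/mm²

ω = 92.3 rad/s, so T = P/ω = 23.4×10³ / 92.30 = 253.5 N·m.
J = π(d_o⁴ − d_i⁴)/32 = π(0.0427⁴ − 0.0361⁴)/32 = 1.596×10^-7 m⁴.
Shear stress varies linearly with radius: τ = T·r/J = 253.5 × 0.0188 / 1.596×10^-7 = 2.986×10^7 Pa.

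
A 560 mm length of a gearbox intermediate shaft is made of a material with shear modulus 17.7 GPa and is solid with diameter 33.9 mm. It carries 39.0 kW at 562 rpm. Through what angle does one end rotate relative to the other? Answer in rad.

ω = 2π·562/60 = 58.85 rad/s, so T = P/ω = 39.0×10³ / 58.85 = 662.7 N·m.
J = πd⁴/32 = π(0.0339)⁴/32 = 1.297×10^-7 m⁴.
θ = T·L/(G·J) = 662.7 × 0.560 / (17.7×10⁹ × 1.297×10^-7) = 0.1617 rad.

0.162 rad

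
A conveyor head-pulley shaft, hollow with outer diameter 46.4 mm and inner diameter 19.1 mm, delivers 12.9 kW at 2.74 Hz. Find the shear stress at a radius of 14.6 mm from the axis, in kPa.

ω = 2π·2.74 = 17.22 rad/s, so T = P/ω = 12.9×10³ / 17.22 = 749.3 N·m.
J = π(d_o⁴ − d_i⁴)/32 = π(0.0464⁴ − 0.0191⁴)/32 = 4.420×10^-7 m⁴.
Shear stress varies linearly with radius: τ = T·r/J = 749.3 × 0.0146 / 4.420×10^-7 = 2.475×10^7 Pa.

24800 kPa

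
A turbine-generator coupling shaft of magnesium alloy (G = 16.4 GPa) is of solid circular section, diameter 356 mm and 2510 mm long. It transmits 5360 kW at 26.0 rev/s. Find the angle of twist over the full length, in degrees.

ω = 2π·26.0 = 163.4 rad/s, so T = P/ω = 5360×10³ / 163.4 = 32810 N·m.
J = πd⁴/32 = π(0.356)⁴/32 = 1.577×10^-3 m⁴.
θ = T·L/(G·J) = 32810 × 2.51 / (16.4×10⁹ × 1.577×10^-3) = 3.185×10^-3 rad.

0.182°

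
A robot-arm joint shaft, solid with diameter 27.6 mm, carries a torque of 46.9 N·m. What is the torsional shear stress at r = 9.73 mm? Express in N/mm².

8.01 N/mm²

J = πd⁴/32 = π(0.0276)⁴/32 = 5.697×10^-8 m⁴.
Shear stress varies linearly with radius: τ = T·r/J = 46.90 × 0.00973 / 5.697×10^-8 = 8.010×10^6 Pa.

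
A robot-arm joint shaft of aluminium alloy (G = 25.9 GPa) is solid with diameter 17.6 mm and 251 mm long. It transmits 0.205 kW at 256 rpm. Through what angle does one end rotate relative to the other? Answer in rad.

ω = 2π·256/60 = 26.81 rad/s, so T = P/ω = 0.205×10³ / 26.81 = 7.647 N·m.
J = πd⁴/32 = π(0.0176)⁴/32 = 9.420×10^-9 m⁴.
θ = T·L/(G·J) = 7.647 × 0.251 / (25.9×10⁹ × 9.420×10^-9) = 7.867×10^-3 rad.

0.00787 rad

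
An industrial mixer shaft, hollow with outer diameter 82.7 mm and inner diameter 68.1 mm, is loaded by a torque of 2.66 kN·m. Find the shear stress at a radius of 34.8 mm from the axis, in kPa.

37300 kPa

J = π(d_o⁴ − d_i⁴)/32 = π(0.0827⁴ − 0.0681⁴)/32 = 2.481×10^-6 m⁴.
Shear stress varies linearly with radius: τ = T·r/J = 2660 × 0.0348 / 2.481×10^-6 = 3.731×10^7 Pa.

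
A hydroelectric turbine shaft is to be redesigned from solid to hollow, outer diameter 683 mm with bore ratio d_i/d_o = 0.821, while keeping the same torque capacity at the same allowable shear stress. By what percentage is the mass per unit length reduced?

Equal τ_max and T ⇒ the solid shaft needs d_s³ = d_o³(1−k⁴), so d_s = 683·(1−0.821⁴)^(1/3) = 558.1 mm.
Area ratio A_h/A_s = d_o²(1−k²)/d_s² = (1−k²)/(1−k⁴)^(2/3) = 0.4881.
Mass saving = 1 − 0.4881 = 51.2 %.

51.2 %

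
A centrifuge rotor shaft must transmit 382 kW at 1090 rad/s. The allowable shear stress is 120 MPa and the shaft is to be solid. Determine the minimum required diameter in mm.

24.6 mm

ω = 1090 rad/s, so T = P/ω = 382×10³ / 1090 = 350.5 N·m.
For a solid shaft τ_max = 16T/(πd³), so d = (16T/(π τ_allow))^(1/3) = (16·350.5/(π·1.20×10^8))^(1/3) = 0.02459 m.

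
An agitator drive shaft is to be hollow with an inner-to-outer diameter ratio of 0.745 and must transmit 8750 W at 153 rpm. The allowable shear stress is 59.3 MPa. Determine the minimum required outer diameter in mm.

40.8 mm

ω = 2π·153/60 = 16.02 rad/s, so T = P/ω = 8750 / 16.02 = 546.1 N·m.
For a hollow shaft with d_i/d_o = 0.745: τ_max = 16T/(π d_o³ (1−k⁴)), so d_o = [16T/(π τ_allow (1−k⁴))]^(1/3) = [16·546.1/(π·5.93×10^7·0.6919)]^(1/3) = 0.04077 m.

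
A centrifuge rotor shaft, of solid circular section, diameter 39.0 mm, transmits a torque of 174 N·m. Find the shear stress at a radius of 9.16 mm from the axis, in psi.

1020 psi

J = πd⁴/32 = π(0.0390)⁴/32 = 2.271×10^-7 m⁴.
Shear stress varies linearly with radius: τ = T·r/J = 174.0 × 0.00916 / 2.271×10^-7 = 7.018×10^6 Pa.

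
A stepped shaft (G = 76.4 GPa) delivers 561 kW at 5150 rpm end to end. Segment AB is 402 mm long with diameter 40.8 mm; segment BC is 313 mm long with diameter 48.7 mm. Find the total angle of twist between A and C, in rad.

0.0278 rad

ω = 2π·5150/60 = 539.3 rad/s, so T = P/ω = 561×10³ / 539.3 = 1040 N·m.
J_AB = π(0.0408)⁴/32 = 2.72×10^-7 m⁴; J_BC = π(0.0487)⁴/32 = 5.52×10^-7 m⁴.
θ = (T/G)·Σ L_i/J_i = (1040/76.4×10⁹)·(0.402/2.72×10^-7 + 0.313/5.52×10^-7) = 0.02784 rad.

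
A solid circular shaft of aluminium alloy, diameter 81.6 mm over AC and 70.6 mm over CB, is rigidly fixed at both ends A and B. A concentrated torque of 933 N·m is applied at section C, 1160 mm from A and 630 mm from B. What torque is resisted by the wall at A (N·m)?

Compatibility: T_A·a/J_AC = T_B·b/J_CB with T_A + T_B = T₀.
J_AC = 4.35×10^-6 m⁴, J_CB = 2.44×10^-6 m⁴, so T_A = T₀·(J_AC/a)/((J_AC/a)+(J_CB/b)) = 459.2 N·m, T_B = 473.8 N·m.

459 N·m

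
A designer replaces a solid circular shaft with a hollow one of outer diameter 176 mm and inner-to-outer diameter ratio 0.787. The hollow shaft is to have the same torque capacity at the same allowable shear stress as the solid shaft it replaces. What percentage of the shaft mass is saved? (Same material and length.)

Equal τ_max and T ⇒ the solid shaft needs d_s³ = d_o³(1−k⁴), so d_s = 176·(1−0.787⁴)^(1/3) = 149.8 mm.
Area ratio A_h/A_s = d_o²(1−k²)/d_s² = (1−k²)/(1−k⁴)^(2/3) = 0.5255.
Mass saving = 1 − 0.5255 = 47.4 %.

47.4 %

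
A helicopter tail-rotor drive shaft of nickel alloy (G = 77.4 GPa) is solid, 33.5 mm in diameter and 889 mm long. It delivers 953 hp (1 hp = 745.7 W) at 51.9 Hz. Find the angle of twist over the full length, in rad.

ω = 2π·51.9 = 326.1 rad/s, so T = P/ω = 953×745.7 / 326.1 = 2179 N·m.
J = πd⁴/32 = π(0.0335)⁴/32 = 1.236×10^-7 m⁴.
θ = T·L/(G·J) = 2179 × 0.889 / (77.4×10⁹ × 1.236×10^-7) = 0.2024 rad.

0.202 rad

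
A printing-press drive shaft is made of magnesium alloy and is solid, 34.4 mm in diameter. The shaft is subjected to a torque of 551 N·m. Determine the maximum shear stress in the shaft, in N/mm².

68.9 N/mm²

J = πd⁴/32 = π(0.0344)⁴/32 = 1.375×10^-7 m⁴.
τ_max = T·r/J = 551.0 × 0.0172 / 1.375×10^-7 = 6.894×10^7 Pa.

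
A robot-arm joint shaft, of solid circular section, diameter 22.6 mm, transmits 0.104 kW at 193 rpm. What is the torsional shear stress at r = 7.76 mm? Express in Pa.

ω = 2π·193/60 = 20.21 rad/s, so T = P/ω = 0.104×10³ / 20.21 = 5.146 N·m.
J = πd⁴/32 = π(0.0226)⁴/32 = 2.561×10^-8 m⁴.
Shear stress varies linearly with radius: τ = T·r/J = 5.146 × 0.00776 / 2.561×10^-8 = 1.559×10^6 Pa.

1.56e6 Pa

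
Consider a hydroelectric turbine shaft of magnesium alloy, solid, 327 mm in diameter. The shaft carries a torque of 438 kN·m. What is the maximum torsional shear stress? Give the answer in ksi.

9.25 ksi

J = πd⁴/32 = π(0.327)⁴/32 = 1.123×10^-3 m⁴.
τ_max = T·r/J = 438000 × 0.164 / 1.123×10^-3 = 6.380×10^7 Pa.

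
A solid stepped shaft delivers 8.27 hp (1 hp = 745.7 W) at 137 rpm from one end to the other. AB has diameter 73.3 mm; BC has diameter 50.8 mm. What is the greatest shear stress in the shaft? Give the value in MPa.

ω = 2π·137/60 = 14.35 rad/s, so T = P/ω = 8.27×745.7 / 14.35 = 429.9 N·m.
Under the same torque, τ_max = 16T/(πd³) is largest where d is smallest — segment BC (d = 50.8 mm).
τ_max = 16·429.9/(π·(0.0508)³) = 1.670×10^7 Pa.

16.7 MPa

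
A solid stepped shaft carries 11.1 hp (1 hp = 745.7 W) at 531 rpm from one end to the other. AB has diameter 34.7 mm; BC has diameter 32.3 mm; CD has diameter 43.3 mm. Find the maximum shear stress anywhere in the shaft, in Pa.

2.25e7 Pa

ω = 2π·531/60 = 55.61 rad/s, so T = P/ω = 11.1×745.7 / 55.61 = 148.9 N·m.
Under the same torque, τ_max = 16T/(πd³) is largest where d is smallest — segment BC (d = 32.3 mm).
τ_max = 16·148.9/(π·(0.0323)³) = 2.250×10^7 Pa.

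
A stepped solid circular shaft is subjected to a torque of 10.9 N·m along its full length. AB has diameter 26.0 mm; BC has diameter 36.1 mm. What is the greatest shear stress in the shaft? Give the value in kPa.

Under the same torque, τ_max = 16T/(πd³) is largest where d is smallest — segment AB (d = 26.0 mm).
τ_max = 16·10.90/(π·(0.0260)³) = 3.158×10^6 Pa.

3160 kPa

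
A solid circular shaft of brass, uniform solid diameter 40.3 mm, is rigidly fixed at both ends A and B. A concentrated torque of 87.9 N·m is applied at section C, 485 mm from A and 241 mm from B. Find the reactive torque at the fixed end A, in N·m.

With uniform GJ and both ends fixed, compatibility θ_AC = θ_CB gives T_A·a = T_B·b, together with T_A + T_B = T₀.
T_A = T₀·b/(a+b) = 87.90·241/726.0 = 29.18 N·m; T_B = 58.72 N·m.

29.2 N·m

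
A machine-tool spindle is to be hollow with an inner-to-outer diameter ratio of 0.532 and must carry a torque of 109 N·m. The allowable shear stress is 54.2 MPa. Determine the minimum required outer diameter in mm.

For a hollow shaft with d_i/d_o = 0.532: τ_max = 16T/(π d_o³ (1−k⁴)), so d_o = [16T/(π τ_allow (1−k⁴))]^(1/3) = [16·109.0/(π·5.42×10^7·0.9199)]^(1/3) = 0.02233 m.

22.3 mm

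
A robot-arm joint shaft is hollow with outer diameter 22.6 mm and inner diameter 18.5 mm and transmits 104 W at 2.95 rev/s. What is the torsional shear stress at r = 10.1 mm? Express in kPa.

ω = 2π·2.95 = 18.54 rad/s, so T = P/ω = 104 / 18.54 = 5.611 N·m.
J = π(d_o⁴ − d_i⁴)/32 = π(0.0226⁴ − 0.0185⁴)/32 = 1.411×10^-8 m⁴.
Shear stress varies linearly with radius: τ = T·r/J = 5.611 × 0.0101 / 1.411×10^-8 = 4.016×10^6 Pa.

4020 kPa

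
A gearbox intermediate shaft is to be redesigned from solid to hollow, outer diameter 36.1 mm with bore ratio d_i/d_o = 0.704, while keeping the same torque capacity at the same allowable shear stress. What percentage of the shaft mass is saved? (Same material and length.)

39.1 %

Equal τ_max and T ⇒ the solid shaft needs d_s³ = d_o³(1−k⁴), so d_s = 36.1·(1−0.704⁴)^(1/3) = 32.86 mm.
Area ratio A_h/A_s = d_o²(1−k²)/d_s² = (1−k²)/(1−k⁴)^(2/3) = 0.6087.
Mass saving = 1 − 0.6087 = 39.1 %.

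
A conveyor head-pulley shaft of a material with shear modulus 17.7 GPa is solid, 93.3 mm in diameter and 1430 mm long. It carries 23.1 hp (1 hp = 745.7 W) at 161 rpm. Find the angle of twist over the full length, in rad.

ω = 2π·161/60 = 16.86 rad/s, so T = P/ω = 23.1×745.7 / 16.86 = 1022 N·m.
J = πd⁴/32 = π(0.0933)⁴/32 = 7.439×10^-6 m⁴.
θ = T·L/(G·J) = 1022 × 1.43 / (17.7×10⁹ × 7.439×10^-6) = 0.01110 rad.

0.0111 rad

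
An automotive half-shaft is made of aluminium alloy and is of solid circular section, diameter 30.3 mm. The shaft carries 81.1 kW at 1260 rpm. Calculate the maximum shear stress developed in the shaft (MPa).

ω = 2π·1260/60 = 131.9 rad/s, so T = P/ω = 81.1×10³ / 131.9 = 614.6 N·m.
J = πd⁴/32 = π(0.0303)⁴/32 = 8.275×10^-8 m⁴.
τ_max = T·r/J = 614.6 × 0.0152 / 8.275×10^-8 = 1.125×10^8 Pa.

113 MPa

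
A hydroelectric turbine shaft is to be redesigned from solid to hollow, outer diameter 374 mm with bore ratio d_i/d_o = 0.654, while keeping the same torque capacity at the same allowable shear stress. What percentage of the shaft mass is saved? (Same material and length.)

Equal τ_max and T ⇒ the solid shaft needs d_s³ = d_o³(1−k⁴), so d_s = 374·(1−0.654⁴)^(1/3) = 349.6 mm.
Area ratio A_h/A_s = d_o²(1−k²)/d_s² = (1−k²)/(1−k⁴)^(2/3) = 0.6548.
Mass saving = 1 − 0.6548 = 34.5 %.

34.5 %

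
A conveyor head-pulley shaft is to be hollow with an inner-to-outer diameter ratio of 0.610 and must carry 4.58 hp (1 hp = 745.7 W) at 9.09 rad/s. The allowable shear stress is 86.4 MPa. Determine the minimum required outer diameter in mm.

29.5 mm

ω = 9.09 rad/s, so T = P/ω = 4.58×745.7 / 9.090 = 375.7 N·m.
For a hollow shaft with d_i/d_o = 0.610: τ_max = 16T/(π d_o³ (1−k⁴)), so d_o = [16T/(π τ_allow (1−k⁴))]^(1/3) = [16·375.7/(π·8.64×10^7·0.8615)]^(1/3) = 0.02951 m.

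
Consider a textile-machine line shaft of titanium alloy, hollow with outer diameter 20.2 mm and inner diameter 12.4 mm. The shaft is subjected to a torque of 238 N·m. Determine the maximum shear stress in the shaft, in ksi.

24.9 ksi

J = π(d_o⁴ − d_i⁴)/32 = π(0.0202⁴ − 0.0124⁴)/32 = 1.402×10^-8 m⁴.
τ_max = T·r/J = 238.0 × 0.0101 / 1.402×10^-8 = 1.714×10^8 Pa.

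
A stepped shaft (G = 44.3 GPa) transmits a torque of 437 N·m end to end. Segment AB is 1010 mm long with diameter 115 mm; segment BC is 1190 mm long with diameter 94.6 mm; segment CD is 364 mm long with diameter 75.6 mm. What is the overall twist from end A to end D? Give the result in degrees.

J_AB = π(0.115)⁴/32 = 1.72×10^-5 m⁴; J_BC = π(0.0946)⁴/32 = 7.86×10^-6 m⁴; J_CD = π(0.0756)⁴/32 = 3.21×10^-6 m⁴.
θ = (T/G)·Σ L_i/J_i = (437.0/44.3×10⁹)·(1.01/1.72×10^-5 + 1.19/7.86×10^-6 + 0.364/3.21×10^-6) = 3.193×10^-3 rad.

0.183°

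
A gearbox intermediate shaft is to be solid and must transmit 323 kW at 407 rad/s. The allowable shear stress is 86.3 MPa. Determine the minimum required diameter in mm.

36.0 mm

ω = 407 rad/s, so T = P/ω = 323×10³ / 407.0 = 793.6 N·m.
For a solid shaft τ_max = 16T/(πd³), so d = (16T/(π τ_allow))^(1/3) = (16·793.6/(π·8.63×10^7))^(1/3) = 0.03605 m.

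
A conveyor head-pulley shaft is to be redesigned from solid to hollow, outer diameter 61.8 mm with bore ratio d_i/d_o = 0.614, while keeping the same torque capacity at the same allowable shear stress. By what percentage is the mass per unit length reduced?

31.0 %

Equal τ_max and T ⇒ the solid shaft needs d_s³ = d_o³(1−k⁴), so d_s = 61.8·(1−0.614⁴)^(1/3) = 58.72 mm.
Area ratio A_h/A_s = d_o²(1−k²)/d_s² = (1−k²)/(1−k⁴)^(2/3) = 0.6900.
Mass saving = 1 − 0.6900 = 31.0 %.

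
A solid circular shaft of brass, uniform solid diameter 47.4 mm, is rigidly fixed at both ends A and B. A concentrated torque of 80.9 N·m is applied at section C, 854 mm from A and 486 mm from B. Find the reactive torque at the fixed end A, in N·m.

With uniform GJ and both ends fixed, compatibility θ_AC = θ_CB gives T_A·a = T_B·b, together with T_A + T_B = T₀.
T_A = T₀·b/(a+b) = 80.90·486/1340 = 29.34 N·m; T_B = 51.56 N·m.

29.3 N·m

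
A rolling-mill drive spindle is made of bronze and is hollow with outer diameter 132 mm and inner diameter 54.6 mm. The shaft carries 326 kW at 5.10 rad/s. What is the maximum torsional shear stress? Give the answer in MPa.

ω = 5.10 rad/s, so T = P/ω = 326×10³ / 5.100 = 63920 N·m.
J = π(d_o⁴ − d_i⁴)/32 = π(0.132⁴ − 0.0546⁴)/32 = 2.893×10^-5 m⁴.
τ_max = T·r/J = 63920 × 0.0660 / 2.893×10^-5 = 1.458×10^8 Pa.

146 MPa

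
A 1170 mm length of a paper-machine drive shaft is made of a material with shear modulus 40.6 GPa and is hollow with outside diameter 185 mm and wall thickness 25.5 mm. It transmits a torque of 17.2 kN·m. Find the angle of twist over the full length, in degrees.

J = π(d_o⁴ − d_i⁴)/32 = π(0.185⁴ − 0.134⁴)/32 = 8.334×10^-5 m⁴.
θ = T·L/(G·J) = 17200 × 1.17 / (40.6×10⁹ × 8.334×10^-5) = 5.947×10^-3 rad.

0.341°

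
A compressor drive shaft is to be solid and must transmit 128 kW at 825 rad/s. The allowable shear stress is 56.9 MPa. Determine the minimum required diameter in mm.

24.0 mm

ω = 825 rad/s, so T = P/ω = 128×10³ / 825.0 = 155.2 N·m.
For a solid shaft τ_max = 16T/(πd³), so d = (16T/(π τ_allow))^(1/3) = (16·155.2/(π·5.69×10^7))^(1/3) = 0.02404 m.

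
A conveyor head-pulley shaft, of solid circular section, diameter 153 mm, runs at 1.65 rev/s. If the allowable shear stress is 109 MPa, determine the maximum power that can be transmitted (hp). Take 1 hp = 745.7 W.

1070 hp

J = πd⁴/32 = π(0.153)⁴/32 = 5.380×10^-5 m⁴.
T_max = τ_allow·J/r = 1.09×10^8 × 5.380×10^-5 / 0.0765 = 76650 N·m.
ω = 2π·1.65 = 10.37 rad/s, so P_max = T_max·ω = 7.947×10^5 W.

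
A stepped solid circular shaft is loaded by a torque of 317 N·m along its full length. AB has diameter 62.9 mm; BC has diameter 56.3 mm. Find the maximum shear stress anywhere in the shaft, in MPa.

Under the same torque, τ_max = 16T/(πd³) is largest where d is smallest — segment BC (d = 56.3 mm).
τ_max = 16·317.0/(π·(0.0563)³) = 9.047×10^6 Pa.

9.05 MPa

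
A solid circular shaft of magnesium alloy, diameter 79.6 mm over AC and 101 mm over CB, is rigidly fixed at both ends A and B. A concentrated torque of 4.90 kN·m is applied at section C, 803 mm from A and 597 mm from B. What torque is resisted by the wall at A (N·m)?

1090 N·m

Compatibility: T_A·a/J_AC = T_B·b/J_CB with T_A + T_B = T₀.
J_AC = 3.94×10^-6 m⁴, J_CB = 1.02×10^-5 m⁴, so T_A = T₀·(J_AC/a)/((J_AC/a)+(J_CB/b)) = 1092 N·m, T_B = 3808 N·m.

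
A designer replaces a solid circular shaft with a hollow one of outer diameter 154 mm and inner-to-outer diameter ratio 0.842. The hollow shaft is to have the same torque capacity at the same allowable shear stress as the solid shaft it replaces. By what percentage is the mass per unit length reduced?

53.6 %

Equal τ_max and T ⇒ the solid shaft needs d_s³ = d_o³(1−k⁴), so d_s = 154·(1−0.842⁴)^(1/3) = 122.0 mm.
Area ratio A_h/A_s = d_o²(1−k²)/d_s² = (1−k²)/(1−k⁴)^(2/3) = 0.4636.
Mass saving = 1 − 0.4636 = 53.6 %.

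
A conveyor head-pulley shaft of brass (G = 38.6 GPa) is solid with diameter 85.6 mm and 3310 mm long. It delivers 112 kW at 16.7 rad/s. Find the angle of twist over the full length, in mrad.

109 mrad

ω = 16.7 rad/s, so T = P/ω = 112×10³ / 16.70 = 6707 N·m.
J = πd⁴/32 = π(0.0856)⁴/32 = 5.271×10^-6 m⁴.
θ = T·L/(G·J) = 6707 × 3.31 / (38.6×10⁹ × 5.271×10^-6) = 0.1091 rad.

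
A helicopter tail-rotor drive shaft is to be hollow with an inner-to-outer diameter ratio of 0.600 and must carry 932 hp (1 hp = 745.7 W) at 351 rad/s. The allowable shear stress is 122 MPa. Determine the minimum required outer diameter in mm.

45.6 mm

ω = 351 rad/s, so T = P/ω = 932×745.7 / 351.0 = 1980 N·m.
For a hollow shaft with d_i/d_o = 0.600: τ_max = 16T/(π d_o³ (1−k⁴)), so d_o = [16T/(π τ_allow (1−k⁴))]^(1/3) = [16·1980/(π·1.22×10^8·0.8704)]^(1/3) = 0.04562 m.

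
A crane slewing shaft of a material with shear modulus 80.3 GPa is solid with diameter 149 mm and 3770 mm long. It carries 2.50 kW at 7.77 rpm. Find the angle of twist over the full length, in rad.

0.00298 rad

ω = 2π·7.77/60 = 0.8137 rad/s, so T = P/ω = 2.50×10³ / 0.8137 = 3072 N·m.
J = πd⁴/32 = π(0.149)⁴/32 = 4.839×10^-5 m⁴.
θ = T·L/(G·J) = 3072 × 3.77 / (80.3×10⁹ × 4.839×10^-5) = 2.981×10^-3 rad.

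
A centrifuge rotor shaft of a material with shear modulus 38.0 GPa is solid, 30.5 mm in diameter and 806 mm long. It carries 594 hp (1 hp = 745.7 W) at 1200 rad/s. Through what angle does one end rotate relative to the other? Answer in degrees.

ω = 1200 rad/s, so T = P/ω = 594×745.7 / 1200 = 369.1 N·m.
J = πd⁴/32 = π(0.0305)⁴/32 = 8.496×10^-8 m⁴.
θ = T·L/(G·J) = 369.1 × 0.806 / (38.0×10⁹ × 8.496×10^-8) = 0.09216 rad.

5.28°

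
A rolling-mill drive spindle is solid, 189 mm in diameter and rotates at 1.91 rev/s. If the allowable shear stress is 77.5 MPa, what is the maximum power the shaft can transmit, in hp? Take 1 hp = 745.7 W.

1650 hp

J = πd⁴/32 = π(0.189)⁴/32 = 1.253×10^-4 m⁴.
T_max = τ_allow·J/r = 7.75×10^7 × 1.253×10^-4 / 0.0945 = 102700 N·m.
ω = 2π·1.91 = 12.00 rad/s, so P_max = T_max·ω = 1.233×10^6 W.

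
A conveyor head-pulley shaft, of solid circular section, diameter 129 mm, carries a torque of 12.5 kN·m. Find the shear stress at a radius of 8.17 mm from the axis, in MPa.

3.76 MPa

J = πd⁴/32 = π(0.129)⁴/32 = 2.719×10^-5 m⁴.
Shear stress varies linearly with radius: τ = T·r/J = 12500 × 0.00817 / 2.719×10^-5 = 3.756×10^6 Pa.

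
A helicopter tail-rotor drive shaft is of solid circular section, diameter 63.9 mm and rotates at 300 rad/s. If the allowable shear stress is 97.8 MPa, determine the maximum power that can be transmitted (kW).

J = πd⁴/32 = π(0.0639)⁴/32 = 1.637×10^-6 m⁴.
T_max = τ_allow·J/r = 9.78×10^7 × 1.637×10^-6 / 0.0319 = 5010 N·m.
ω = 300 rad/s, so P_max = T_max·ω = 1.503×10^6 W.

1500 kW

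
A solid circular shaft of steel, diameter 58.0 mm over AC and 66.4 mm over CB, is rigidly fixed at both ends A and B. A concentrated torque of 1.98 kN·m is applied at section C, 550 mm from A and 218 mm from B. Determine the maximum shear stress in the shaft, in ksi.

Compatibility: T_A·a/J_AC = T_B·b/J_CB with T_A + T_B = T₀.
J_AC = 1.11×10^-6 m⁴, J_CB = 1.91×10^-6 m⁴, so T_A = T₀·(J_AC/a)/((J_AC/a)+(J_CB/b)) = 371.2 N·m, T_B = 1609 N·m.
τ in each portion: τ_AC = 9.69×10^6 Pa, τ_CB = 2.80×10^7 Pa; maximum is in CB.
τ_max = T_CB·r/J = 1609·0.0332/1.91×10^-6 = 2.799×10^7 Pa.

4.06 ksi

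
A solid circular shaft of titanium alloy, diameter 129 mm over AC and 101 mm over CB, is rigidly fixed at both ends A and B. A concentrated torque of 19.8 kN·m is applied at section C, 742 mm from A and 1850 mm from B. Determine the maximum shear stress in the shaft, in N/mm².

Compatibility: T_A·a/J_AC = T_B·b/J_CB with T_A + T_B = T₀.
J_AC = 2.72×10^-5 m⁴, J_CB = 1.02×10^-5 m⁴, so T_A = T₀·(J_AC/a)/((J_AC/a)+(J_CB/b)) = 17210 N·m, T_B = 2593 N·m.
τ in each portion: τ_AC = 4.08×10^7 Pa, τ_CB = 1.28×10^7 Pa; maximum is in AC.
τ_max = T_AC·r/J = 17210·0.0645/2.72×10^-5 = 4.082×10^7 Pa.

40.8 N/mm²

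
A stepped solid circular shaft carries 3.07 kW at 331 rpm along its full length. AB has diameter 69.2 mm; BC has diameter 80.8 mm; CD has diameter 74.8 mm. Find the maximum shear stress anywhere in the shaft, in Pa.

1.36e6 Pa

ω = 2π·331/60 = 34.66 rad/s, so T = P/ω = 3.07×10³ / 34.66 = 88.57 N·m.
Under the same torque, τ_max = 16T/(πd³) is largest where d is smallest — segment AB (d = 69.2 mm).
τ_max = 16·88.57/(π·(0.0692)³) = 1.361×10^6 Pa.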